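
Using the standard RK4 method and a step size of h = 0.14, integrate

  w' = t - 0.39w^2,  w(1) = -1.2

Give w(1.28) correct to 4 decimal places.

RK4: k1 = f(t_n, w_n); k2 = f(t_n + h/2, w_n + (h/2)·k1); k3 = f(t_n + h/2, w_n + (h/2)·k2); k4 = f(t_n + h, w_n + h·k3); w_{n+1} = w_n + (h/6)·(k1 + 2k2 + 2k3 + k4).
t=1.000000, w=-1.200000:
  k1 = f(1.000000, -1.200000) = 0.438400
  k2 = f(1.070000, -1.169312) = 0.536757
  k3 = f(1.070000, -1.162427) = 0.543018
  k4 = f(1.140000, -1.123978) = 0.647303
  w ← -1.200000 + (0.14/6)·(k1 + 2k2 + 2k3 + k4) = -1.124277
t=1.140000, w=-1.124277:
  k1 = f(1.140000, -1.124277) = 0.647040
  k2 = f(1.210000, -1.078985) = 0.755959
  k3 = f(1.210000, -1.071360) = 0.762353
  k4 = f(1.280000, -1.017548) = 0.876192
  w ← -1.124277 + (0.14/6)·(k1 + 2k2 + 2k3 + k4) = -1.017881
w(1.28) ≈ -1.0179

-1.0179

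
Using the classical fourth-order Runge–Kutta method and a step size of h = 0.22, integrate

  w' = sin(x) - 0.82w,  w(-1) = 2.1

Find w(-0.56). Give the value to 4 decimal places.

RK4: k1 = f(x_n, w_n); k2 = f(x_n + h/2, w_n + (h/2)·k1); k3 = f(x_n + h/2, w_n + (h/2)·k2); k4 = f(x_n + h, w_n + h·k3); w_{n+1} = w_n + (h/6)·(k1 + 2k2 + 2k3 + k4).
x=-1.000000, w=2.100000:
  k1 = f(-1.000000, 2.100000) = -2.563471
  k2 = f(-0.890000, 1.818018) = -2.267847
  k3 = f(-0.890000, 1.850537) = -2.294512
  k4 = f(-0.780000, 1.595207) = -2.011349
  w ← 2.100000 + (0.22/6)·(k1 + 2k2 + 2k3 + k4) = 1.597684
x=-0.780000, w=1.597684:
  k1 = f(-0.780000, 1.597684) = -2.013380
  k2 = f(-0.670000, 1.376212) = -1.749480
  k3 = f(-0.670000, 1.405241) = -1.773283
  k4 = f(-0.560000, 1.207561) = -1.521386
  w ← 1.597684 + (0.22/6)·(k1 + 2k2 + 2k3 + k4) = 1.209740
w(-0.56) ≈ 1.2097

1.2097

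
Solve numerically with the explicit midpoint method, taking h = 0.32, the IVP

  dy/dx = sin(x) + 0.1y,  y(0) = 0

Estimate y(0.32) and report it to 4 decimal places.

Midpoint: k1 = f(x_n, y_n); k2 = f(x_n + h/2, y_n + (h/2)·k1); y_{n+1} = y_n + h·k2.
x=0.000000, y=0.000000:
  k1 = f(0.000000, 0.000000) = 0.000000
  k2 = f(0.160000, 0.000000) = 0.159318
  y ← 0.000000 + 0.32·0.159318 = 0.050982
y(0.32) ≈ 0.0510

0.0510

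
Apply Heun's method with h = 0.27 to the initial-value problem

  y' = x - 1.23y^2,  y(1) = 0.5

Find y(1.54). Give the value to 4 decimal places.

0.8611

Heun: k1 = f(x_n, y_n); k2 = f(x_n + h, y_n + h·k1); y_{n+1} = y_n + (h/2)·(k1 + k2).
x=1.000000, y=0.500000:
  k1 = f(1.000000, 0.500000) = 0.692500
  k2 = f(1.270000, 0.686975) = 0.689520
  y ← 0.500000 + (0.27/2)·(0.692500 + 0.689520) = 0.686573
x=1.270000, y=0.686573:
  k1 = f(1.270000, 0.686573) = 0.690200
  k2 = f(1.540000, 0.872927) = 0.602739
  y ← 0.686573 + (0.27/2)·(0.690200 + 0.602739) = 0.861119
y(1.54) ≈ 0.8611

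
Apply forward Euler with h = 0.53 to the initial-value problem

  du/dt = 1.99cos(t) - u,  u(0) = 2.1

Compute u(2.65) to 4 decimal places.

-0.2521

Euler: u_{n+1} = u_n + h·f(t_n, u_n).
t=0.000000, u=2.100000: f=-0.110000 → u ← 2.100000 + 0.53·(-0.110000) = 2.041700
t=0.530000, u=2.041700: f=-0.324714 → u ← 2.041700 + 0.53·(-0.324714) = 1.869602
t=1.060000, u=1.869602: f=-0.896746 → u ← 1.869602 + 0.53·(-0.896746) = 1.394326
t=1.590000, u=1.394326: f=-1.432539 → u ← 1.394326 + 0.53·(-1.432539) = 0.635080
t=2.120000, u=0.635080: f=-1.673877 → u ← 0.635080 + 0.53·(-1.673877) = -0.252074
u(2.65) ≈ -0.2521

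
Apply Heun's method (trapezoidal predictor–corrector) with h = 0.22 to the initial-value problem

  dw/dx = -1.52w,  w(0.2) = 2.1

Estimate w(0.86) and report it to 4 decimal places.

0.7888

Heun: k1 = f(x_n, w_n); k2 = f(x_n + h, w_n + h·k1); w_{n+1} = w_n + (h/2)·(k1 + k2).
x=0.200000, w=2.100000:
  k1 = f(0.200000, 2.100000) = -3.192000
  k2 = f(0.420000, 1.397760) = -2.124595
  w ← 2.100000 + (0.22/2)·(-3.192000 + (-2.124595)) = 1.515175
x=0.420000, w=1.515175:
  k1 = f(0.420000, 1.515175) = -2.303065
  k2 = f(0.640000, 1.008500) = -1.532920
  w ← 1.515175 + (0.22/2)·(-2.303065 + (-1.532920)) = 1.093216
x=0.640000, w=1.093216:
  k1 = f(0.640000, 1.093216) = -1.661689
  k2 = f(0.860000, 0.727645) = -1.106020
  w ← 1.093216 + (0.22/2)·(-1.661689 + (-1.106020)) = 0.788768
w(0.86) ≈ 0.7888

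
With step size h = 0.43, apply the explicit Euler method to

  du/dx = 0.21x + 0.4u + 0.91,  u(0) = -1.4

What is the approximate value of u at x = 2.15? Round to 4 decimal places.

0.1209

Euler: u_{n+1} = u_n + h·f(x_n, u_n).
x=0.000000, u=-1.400000: f=0.350000 → u ← -1.400000 + 0.43·0.350000 = -1.249500
x=0.430000, u=-1.249500: f=0.500500 → u ← -1.249500 + 0.43·0.500500 = -1.034285
x=0.860000, u=-1.034285: f=0.676886 → u ← -1.034285 + 0.43·0.676886 = -0.743224
x=1.290000, u=-0.743224: f=0.883610 → u ← -0.743224 + 0.43·0.883610 = -0.363272
x=1.720000, u=-0.363272: f=1.125891 → u ← -0.363272 + 0.43·1.125891 = 0.120862
u(2.15) ≈ 0.1209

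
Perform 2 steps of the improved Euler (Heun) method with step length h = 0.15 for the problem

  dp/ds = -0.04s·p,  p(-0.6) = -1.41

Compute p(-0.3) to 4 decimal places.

Heun: k1 = f(s_n, p_n); k2 = f(s_n + h, p_n + h·k1); p_{n+1} = p_n + (h/2)·(k1 + k2).
s=-0.600000, p=-1.410000:
  k1 = f(-0.600000, -1.410000) = -0.033840
  k2 = f(-0.450000, -1.415076) = -0.025471
  p ← -1.410000 + (0.15/2)·(-0.033840 + (-0.025471)) = -1.414448
s=-0.450000, p=-1.414448:
  k1 = f(-0.450000, -1.414448) = -0.025460
  k2 = f(-0.300000, -1.418267) = -0.017019
  p ← -1.414448 + (0.15/2)·(-0.025460 + (-0.017019)) = -1.417634
p(-0.3) ≈ -1.4176

-1.4176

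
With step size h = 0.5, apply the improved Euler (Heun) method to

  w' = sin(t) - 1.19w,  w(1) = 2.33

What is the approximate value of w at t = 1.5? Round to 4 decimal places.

Heun: k1 = f(t_n, w_n); k2 = f(t_n + h, w_n + h·k1); w_{n+1} = w_n + (h/2)·(k1 + k2).
t=1.000000, w=2.330000:
  k1 = f(1.000000, 2.330000) = -1.931229
  k2 = f(1.500000, 1.364385) = -0.626124
  w ← 2.330000 + (0.5/2)·(-1.931229 + (-0.626124)) = 1.690662
w(1.5) ≈ 1.6907

1.6907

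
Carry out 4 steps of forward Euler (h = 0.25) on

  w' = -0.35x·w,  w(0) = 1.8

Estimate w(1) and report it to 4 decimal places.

Euler: w_{n+1} = w_n + h·f(x_n, w_n).
x=0.000000, w=1.800000: f=0.000000 → w ← 1.800000 + 0.25·0.000000 = 1.800000
x=0.250000, w=1.800000: f=-0.157500 → w ← 1.800000 + 0.25·(-0.157500) = 1.760625
x=0.500000, w=1.760625: f=-0.308109 → w ← 1.760625 + 0.25·(-0.308109) = 1.683598
x=0.750000, w=1.683598: f=-0.441944 → w ← 1.683598 + 0.25·(-0.441944) = 1.573112
w(1) ≈ 1.5731

1.5731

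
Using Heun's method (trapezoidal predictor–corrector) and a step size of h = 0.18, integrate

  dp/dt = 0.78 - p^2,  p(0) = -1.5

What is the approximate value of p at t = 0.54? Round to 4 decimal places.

-3.9856

Heun: k1 = f(t_n, p_n); k2 = f(t_n + h, p_n + h·k1); p_{n+1} = p_n + (h/2)·(k1 + k2).
t=0.000000, p=-1.500000:
  k1 = f(0.000000, -1.500000) = -1.470000
  k2 = f(0.180000, -1.764600) = -2.333813
  p ← -1.500000 + (0.18/2)·(-1.470000 + (-2.333813)) = -1.842343
t=0.180000, p=-1.842343:
  k1 = f(0.180000, -1.842343) = -2.614228
  k2 = f(0.360000, -2.312904) = -4.569526
  p ← -1.842343 + (0.18/2)·(-2.614228 + (-4.569526)) = -2.488881
t=0.360000, p=-2.488881:
  k1 = f(0.360000, -2.488881) = -5.414529
  k2 = f(0.540000, -3.463496) = -11.215807
  p ← -2.488881 + (0.18/2)·(-5.414529 + (-11.215807)) = -3.985611
p(0.54) ≈ -3.9856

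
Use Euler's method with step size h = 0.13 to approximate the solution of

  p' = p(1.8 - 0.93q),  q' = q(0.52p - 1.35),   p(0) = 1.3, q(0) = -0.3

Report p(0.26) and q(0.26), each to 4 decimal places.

Euler on (p,q): p_{n+1} = p_n + h·p', q_{n+1} = q_n + h·q'.
0.000000: (1.300000, -0.300000); f=(2.702700, 0.202200) → (1.651351, -0.273714)
0.130000: (1.651351, -0.273714); f=(3.392790, 0.134475) → (2.092414, -0.256232)
(p(0.26), q(0.26)) ≈ (2.0924, -0.2562)

2.0924, -0.2562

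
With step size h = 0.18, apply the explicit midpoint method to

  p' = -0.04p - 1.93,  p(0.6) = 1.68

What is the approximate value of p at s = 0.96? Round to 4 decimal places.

0.9662

Midpoint: k1 = f(s_n, p_n); k2 = f(s_n + h/2, p_n + (h/2)·k1); p_{n+1} = p_n + h·k2.
s=0.600000, p=1.680000:
  k1 = f(0.600000, 1.680000) = -1.997200
  k2 = f(0.690000, 1.500252) = -1.990010
  p ← 1.680000 + 0.18·(-1.990010) = 1.321798
s=0.780000, p=1.321798:
  k1 = f(0.780000, 1.321798) = -1.982872
  k2 = f(0.870000, 1.143340) = -1.975734
  p ← 1.321798 + 0.18·(-1.975734) = 0.966166
p(0.96) ≈ 0.9662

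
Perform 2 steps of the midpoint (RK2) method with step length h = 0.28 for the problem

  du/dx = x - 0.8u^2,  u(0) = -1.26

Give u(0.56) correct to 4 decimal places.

Midpoint: k1 = f(x_n, u_n); k2 = f(x_n + h/2, u_n + (h/2)·k1); u_{n+1} = u_n + h·k2.
x=0.000000, u=-1.260000:
  k1 = f(0.000000, -1.260000) = -1.270080
  k2 = f(0.140000, -1.437811) = -1.513841
  u ← -1.260000 + 0.28·(-1.513841) = -1.683875
x=0.280000, u=-1.683875:
  k1 = f(0.280000, -1.683875) = -1.988349
  k2 = f(0.420000, -1.962244) = -2.660322
  u ← -1.683875 + 0.28·(-2.660322) = -2.428766
u(0.56) ≈ -2.4288

-2.4288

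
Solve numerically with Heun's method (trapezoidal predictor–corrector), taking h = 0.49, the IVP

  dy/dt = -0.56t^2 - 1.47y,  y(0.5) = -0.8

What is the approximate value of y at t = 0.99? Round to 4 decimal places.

Heun: k1 = f(t_n, y_n); k2 = f(t_n + h, y_n + h·k1); y_{n+1} = y_n + (h/2)·(k1 + k2).
t=0.500000, y=-0.800000:
  k1 = f(0.500000, -0.800000) = 1.036000
  k2 = f(0.990000, -0.292360) = -0.119087
  y ← -0.800000 + (0.49/2)·(1.036000 + (-0.119087)) = -0.575356
y(0.99) ≈ -0.5754

-0.5754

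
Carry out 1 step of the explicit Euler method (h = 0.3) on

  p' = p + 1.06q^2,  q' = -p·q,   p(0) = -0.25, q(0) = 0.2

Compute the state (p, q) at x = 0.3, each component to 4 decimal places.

Euler on (p,q): p_{n+1} = p_n + h·p', q_{n+1} = q_n + h·q'.
0.000000: (-0.250000, 0.200000); f=(-0.207600, 0.050000) → (-0.312280, 0.215000)
(p(0.3), q(0.3)) ≈ (-0.3123, 0.2150)

-0.3123, 0.2150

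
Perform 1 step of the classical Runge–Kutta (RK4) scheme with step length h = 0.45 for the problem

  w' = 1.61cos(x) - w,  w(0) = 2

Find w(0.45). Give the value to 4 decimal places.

RK4: k1 = f(x_n, w_n); k2 = f(x_n + h/2, w_n + (h/2)·k1); k3 = f(x_n + h/2, w_n + (h/2)·k2); k4 = f(x_n + h, w_n + h·k3); w_{n+1} = w_n + (h/6)·(k1 + 2k2 + 2k3 + k4).
x=0.000000, w=2.000000:
  k1 = f(0.000000, 2.000000) = -0.390000
  k2 = f(0.225000, 1.912250) = -0.342831
  k3 = f(0.225000, 1.922863) = -0.353444
  k4 = f(0.450000, 1.840950) = -0.391230
  w ← 2.000000 + (0.45/6)·(k1 + 2k2 + 2k3 + k4) = 1.836966
w(0.45) ≈ 1.8370

1.8370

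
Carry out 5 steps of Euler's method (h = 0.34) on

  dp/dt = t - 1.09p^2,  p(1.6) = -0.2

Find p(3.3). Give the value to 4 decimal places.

1.6638

Euler: p_{n+1} = p_n + h·f(t_n, p_n).
t=1.600000, p=-0.200000: f=1.556400 → p ← -0.200000 + 0.34·1.556400 = 0.329176
t=1.940000, p=0.329176: f=1.821891 → p ← 0.329176 + 0.34·1.821891 = 0.948619
t=2.280000, p=0.948619: f=1.299133 → p ← 0.948619 + 0.34·1.299133 = 1.390324
t=2.620000, p=1.390324: f=0.513029 → p ← 1.390324 + 0.34·0.513029 = 1.564754
t=2.960000, p=1.564754: f=0.291184 → p ← 1.564754 + 0.34·0.291184 = 1.663757
p(3.3) ≈ 1.6638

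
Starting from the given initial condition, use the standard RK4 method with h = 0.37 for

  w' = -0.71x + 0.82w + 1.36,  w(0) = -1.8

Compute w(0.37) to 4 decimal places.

RK4: k1 = f(x_n, w_n); k2 = f(x_n + h/2, w_n + (h/2)·k1); k3 = f(x_n + h/2, w_n + (h/2)·k2); k4 = f(x_n + h, w_n + h·k3); w_{n+1} = w_n + (h/6)·(k1 + 2k2 + 2k3 + k4).
x=0.000000, w=-1.800000:
  k1 = f(0.000000, -1.800000) = -0.116000
  k2 = f(0.185000, -1.821460) = -0.264947
  k3 = f(0.185000, -1.849015) = -0.287542
  k4 = f(0.370000, -1.906391) = -0.465940
  w ← -1.800000 + (0.37/6)·(k1 + 2k2 + 2k3 + k4) = -1.904027
w(0.37) ≈ -1.9040

-1.9040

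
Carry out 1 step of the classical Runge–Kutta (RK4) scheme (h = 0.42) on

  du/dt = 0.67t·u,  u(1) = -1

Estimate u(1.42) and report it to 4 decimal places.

-1.4056

RK4: k1 = f(t_n, u_n); k2 = f(t_n + h/2, u_n + (h/2)·k1); k3 = f(t_n + h/2, u_n + (h/2)·k2); k4 = f(t_n + h, u_n + h·k3); u_{n+1} = u_n + (h/6)·(k1 + 2k2 + 2k3 + k4).
t=1.000000, u=-1.000000:
  k1 = f(1.000000, -1.000000) = -0.670000
  k2 = f(1.210000, -1.140700) = -0.924765
  k3 = f(1.210000, -1.194201) = -0.968139
  k4 = f(1.420000, -1.406618) = -1.338257
  u ← -1.000000 + (0.42/6)·(k1 + 2k2 + 2k3 + k4) = -1.405585
u(1.42) ≈ -1.4056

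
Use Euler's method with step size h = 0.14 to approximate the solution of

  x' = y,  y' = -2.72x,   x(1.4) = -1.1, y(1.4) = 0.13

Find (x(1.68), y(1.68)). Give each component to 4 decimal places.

Euler on (x,y): x_{n+1} = x_n + h·x', y_{n+1} = y_n + h·y'.
1.400000: (-1.100000, 0.130000); f=(0.130000, 2.992000) → (-1.081800, 0.548880)
1.540000: (-1.081800, 0.548880); f=(0.548880, 2.942496) → (-1.004957, 0.960829)
(x(1.68), y(1.68)) ≈ (-1.0050, 0.9608)

-1.0050, 0.9608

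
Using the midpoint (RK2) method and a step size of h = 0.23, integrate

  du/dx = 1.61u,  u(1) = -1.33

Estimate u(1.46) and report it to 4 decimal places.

-2.7535

Midpoint: k1 = f(x_n, u_n); k2 = f(x_n + h/2, u_n + (h/2)·k1); u_{n+1} = u_n + h·k2.
x=1.000000, u=-1.330000:
  k1 = f(1.000000, -1.330000) = -2.141300
  k2 = f(1.115000, -1.576250) = -2.537762
  u ← -1.330000 + 0.23·(-2.537762) = -1.913685
x=1.230000, u=-1.913685:
  k1 = f(1.230000, -1.913685) = -3.081033
  k2 = f(1.345000, -2.268004) = -3.651486
  u ← -1.913685 + 0.23·(-3.651486) = -2.753527
u(1.46) ≈ -2.7535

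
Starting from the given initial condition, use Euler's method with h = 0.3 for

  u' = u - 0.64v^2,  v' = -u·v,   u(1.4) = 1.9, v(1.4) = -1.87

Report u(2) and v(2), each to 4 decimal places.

Euler on (u,v): u_{n+1} = u_n + h·u', v_{n+1} = v_n + h·v'.
1.400000: (1.900000, -1.870000); f=(-0.338016, 3.553000) → (1.798595, -0.804100)
1.700000: (1.798595, -0.804100); f=(1.384786, 1.446250) → (2.214031, -0.370225)
(u(2), v(2)) ≈ (2.2140, -0.3702)

2.2140, -0.3702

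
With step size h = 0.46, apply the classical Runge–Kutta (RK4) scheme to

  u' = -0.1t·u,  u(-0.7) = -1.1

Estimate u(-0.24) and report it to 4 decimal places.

-1.1240

RK4: k1 = f(t_n, u_n); k2 = f(t_n + h/2, u_n + (h/2)·k1); k3 = f(t_n + h/2, u_n + (h/2)·k2); k4 = f(t_n + h, u_n + h·k3); u_{n+1} = u_n + (h/6)·(k1 + 2k2 + 2k3 + k4).
t=-0.700000, u=-1.100000:
  k1 = f(-0.700000, -1.100000) = -0.077000
  k2 = f(-0.470000, -1.117710) = -0.052532
  k3 = f(-0.470000, -1.112082) = -0.052268
  k4 = f(-0.240000, -1.124043) = -0.026977
  u ← -1.100000 + (0.46/6)·(k1 + 2k2 + 2k3 + k4) = -1.124041
u(-0.24) ≈ -1.1240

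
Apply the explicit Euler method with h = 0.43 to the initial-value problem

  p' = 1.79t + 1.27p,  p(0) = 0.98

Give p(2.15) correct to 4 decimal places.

14.3225

Euler: p_{n+1} = p_n + h·f(t_n, p_n).
t=0.000000, p=0.980000: f=1.244600 → p ← 0.980000 + 0.43·1.244600 = 1.515178
t=0.430000, p=1.515178: f=2.693976 → p ← 1.515178 + 0.43·2.693976 = 2.673588
t=0.860000, p=2.673588: f=4.934856 → p ← 2.673588 + 0.43·4.934856 = 4.795576
t=1.290000, p=4.795576: f=8.399481 → p ← 4.795576 + 0.43·8.399481 = 8.407353
t=1.720000, p=8.407353: f=13.756138 → p ← 8.407353 + 0.43·13.756138 = 14.322492
p(2.15) ≈ 14.3225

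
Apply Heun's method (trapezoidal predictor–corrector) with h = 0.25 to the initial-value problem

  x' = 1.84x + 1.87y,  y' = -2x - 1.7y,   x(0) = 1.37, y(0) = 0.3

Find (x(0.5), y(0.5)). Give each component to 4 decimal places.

2.8296, -1.3745

Heun on (x,y): k1 = f(t_n, state_n); k2 = f(t_n + h, state_n + h·k1); state_{n+1} = state_n + (h/2)·(k1 + k2).
0.000000: (1.370000, 0.300000)
  k1 = (3.081800, -3.250000)
  predictor → (2.140450, -0.512500)
  k2 = (2.980053, -3.409650)
  → (2.127732, -0.532456)
0.250000: (2.127732, -0.532456)
  k1 = (2.919333, -3.350288)
  predictor → (2.857565, -1.370028)
  k2 = (2.695967, -3.386082)
  → (2.829644, -1.374502)
(x(0.5), y(0.5)) ≈ (2.8296, -1.3745)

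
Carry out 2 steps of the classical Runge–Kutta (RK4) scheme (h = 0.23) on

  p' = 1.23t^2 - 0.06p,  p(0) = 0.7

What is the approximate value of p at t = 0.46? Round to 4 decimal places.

0.7206

RK4: k1 = f(t_n, p_n); k2 = f(t_n + h/2, p_n + (h/2)·k1); k3 = f(t_n + h/2, p_n + (h/2)·k2); k4 = f(t_n + h, p_n + h·k3); p_{n+1} = p_n + (h/6)·(k1 + 2k2 + 2k3 + k4).
t=0.000000, p=0.700000:
  k1 = f(0.000000, 0.700000) = -0.042000
  k2 = f(0.115000, 0.695170) = -0.025443
  k3 = f(0.115000, 0.697074) = -0.025558
  k4 = f(0.230000, 0.694122) = 0.023420
  p ← 0.700000 + (0.23/6)·(k1 + 2k2 + 2k3 + k4) = 0.695378
t=0.230000, p=0.695378:
  k1 = f(0.230000, 0.695378) = 0.023344
  k2 = f(0.345000, 0.698062) = 0.104517
  k3 = f(0.345000, 0.707397) = 0.103957
  k4 = f(0.460000, 0.719288) = 0.217111
  p ← 0.695378 + (0.23/6)·(k1 + 2k2 + 2k3 + k4) = 0.720578
p(0.46) ≈ 0.7206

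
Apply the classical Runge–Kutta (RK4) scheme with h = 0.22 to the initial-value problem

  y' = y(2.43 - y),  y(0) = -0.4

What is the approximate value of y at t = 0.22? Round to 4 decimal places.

-0.7720

RK4: k1 = f(t_n, y_n); k2 = f(t_n + h/2, y_n + (h/2)·k1); k3 = f(t_n + h/2, y_n + (h/2)·k2); k4 = f(t_n + h, y_n + h·k3); y_{n+1} = y_n + (h/6)·(k1 + 2k2 + 2k3 + k4).
t=0.000000, y=-0.400000:
  k1 = f(0.000000, -0.400000) = -1.132000
  k2 = f(0.110000, -0.524520) = -1.549705
  k3 = f(0.110000, -0.570468) = -1.711669
  k4 = f(0.220000, -0.776567) = -2.490115
  y ← -0.400000 + (0.22/6)·(k1 + 2k2 + 2k3 + k4) = -0.771978
y(0.22) ≈ -0.7720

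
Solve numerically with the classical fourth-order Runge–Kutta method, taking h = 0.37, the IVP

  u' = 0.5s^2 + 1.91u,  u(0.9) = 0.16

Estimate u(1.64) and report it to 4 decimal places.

RK4: k1 = f(s_n, u_n); k2 = f(s_n + h/2, u_n + (h/2)·k1); k3 = f(s_n + h/2, u_n + (h/2)·k2); k4 = f(s_n + h, u_n + h·k3); u_{n+1} = u_n + (h/6)·(k1 + 2k2 + 2k3 + k4).
s=0.900000, u=0.160000:
  k1 = f(0.900000, 0.160000) = 0.710600
  k2 = f(1.085000, 0.291461) = 1.145303
  k3 = f(1.085000, 0.371881) = 1.298905
  k4 = f(1.270000, 0.640595) = 2.029986
  u ← 0.160000 + (0.37/6)·(k1 + 2k2 + 2k3 + k4) = 0.630455
s=1.270000, u=0.630455:
  k1 = f(1.270000, 0.630455) = 2.010619
  k2 = f(1.455000, 1.002420) = 2.973134
  k3 = f(1.455000, 1.180485) = 3.313239
  k4 = f(1.640000, 1.856354) = 4.890435
  u ← 0.630455 + (0.37/6)·(k1 + 2k2 + 2k3 + k4) = 1.831340
u(1.64) ≈ 1.8313

1.8313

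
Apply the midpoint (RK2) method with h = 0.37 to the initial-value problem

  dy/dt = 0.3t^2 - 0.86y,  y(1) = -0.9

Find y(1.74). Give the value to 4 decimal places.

Midpoint: k1 = f(t_n, y_n); k2 = f(t_n + h/2, y_n + (h/2)·k1); y_{n+1} = y_n + h·k2.
t=1.000000, y=-0.900000:
  k1 = f(1.000000, -0.900000) = 1.074000
  k2 = f(1.185000, -0.701310) = 1.024394
  y ← -0.900000 + 0.37·1.024394 = -0.520974
t=1.370000, y=-0.520974:
  k1 = f(1.370000, -0.520974) = 1.011108
  k2 = f(1.555000, -0.333919) = 1.012578
  y ← -0.520974 + 0.37·1.012578 = -0.146320
y(1.74) ≈ -0.1463

-0.1463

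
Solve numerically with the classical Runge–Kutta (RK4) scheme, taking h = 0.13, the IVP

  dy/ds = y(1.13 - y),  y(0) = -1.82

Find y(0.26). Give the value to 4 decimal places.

RK4: k1 = f(s_n, y_n); k2 = f(s_n + h/2, y_n + (h/2)·k1); k3 = f(s_n + h/2, y_n + (h/2)·k2); k4 = f(s_n + h, y_n + h·k3); y_{n+1} = y_n + (h/6)·(k1 + 2k2 + 2k3 + k4).
s=0.000000, y=-1.820000:
  k1 = f(0.000000, -1.820000) = -5.369000
  k2 = f(0.065000, -2.168985) = -7.155449
  k3 = f(0.065000, -2.285104) = -7.803869
  k4 = f(0.130000, -2.834503) = -11.237395
  y ← -1.820000 + (0.13/6)·(k1 + 2k2 + 2k3 + k4) = -2.828042
s=0.130000, y=-2.828042:
  k1 = f(0.130000, -2.828042) = -11.193511
  k2 = f(0.195000, -3.555621) = -16.660289
  k3 = f(0.195000, -3.910961) = -19.715003
  k4 = f(0.260000, -5.390993) = -35.154624
  y ← -2.828042 + (0.13/6)·(k1 + 2k2 + 2k3 + k4) = -5.408515
y(0.26) ≈ -5.4085

-5.4085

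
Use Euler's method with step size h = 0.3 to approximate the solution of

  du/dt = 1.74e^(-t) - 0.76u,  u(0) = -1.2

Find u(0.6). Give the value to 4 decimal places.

0.0745

Euler: u_{n+1} = u_n + h·f(t_n, u_n).
t=0.000000, u=-1.200000: f=2.652000 → u ← -1.200000 + 0.3·2.652000 = -0.404400
t=0.300000, u=-0.404400: f=1.596368 → u ← -0.404400 + 0.3·1.596368 = 0.074510
u(0.6) ≈ 0.0745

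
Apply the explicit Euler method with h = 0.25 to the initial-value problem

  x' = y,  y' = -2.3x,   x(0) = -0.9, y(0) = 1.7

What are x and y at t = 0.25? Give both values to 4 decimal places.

Euler on (x,y): x_{n+1} = x_n + h·x', y_{n+1} = y_n + h·y'.
0.000000: (-0.900000, 1.700000); f=(1.700000, 2.070000) → (-0.475000, 2.217500)
(x(0.25), y(0.25)) ≈ (-0.4750, 2.2175)

-0.4750, 2.2175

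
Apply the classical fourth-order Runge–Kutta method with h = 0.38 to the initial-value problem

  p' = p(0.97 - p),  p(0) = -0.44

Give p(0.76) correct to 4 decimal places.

-1.8081

RK4: k1 = f(x_n, p_n); k2 = f(x_n + h/2, p_n + (h/2)·k1); k3 = f(x_n + h/2, p_n + (h/2)·k2); k4 = f(x_n + h, p_n + h·k3); p_{n+1} = p_n + (h/6)·(k1 + 2k2 + 2k3 + k4).
x=0.000000, p=-0.440000:
  k1 = f(0.000000, -0.440000) = -0.620400
  k2 = f(0.190000, -0.557876) = -0.852365
  k3 = f(0.190000, -0.601949) = -0.946234
  k4 = f(0.380000, -0.799569) = -1.414892
  p ← -0.440000 + (0.38/6)·(k1 + 2k2 + 2k3 + k4) = -0.796724
x=0.380000, p=-0.796724:
  k1 = f(0.380000, -0.796724) = -1.407593
  k2 = f(0.570000, -1.064167) = -2.164693
  k3 = f(0.570000, -1.208016) = -2.631079
  k4 = f(0.760000, -1.796534) = -4.970174
  p ← -0.796724 + (0.38/6)·(k1 + 2k2 + 2k3 + k4) = -1.808114
p(0.76) ≈ -1.8081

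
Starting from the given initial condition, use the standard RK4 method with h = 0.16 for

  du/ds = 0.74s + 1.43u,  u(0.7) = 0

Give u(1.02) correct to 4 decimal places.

0.2546

RK4: k1 = f(s_n, u_n); k2 = f(s_n + h/2, u_n + (h/2)·k1); k3 = f(s_n + h/2, u_n + (h/2)·k2); k4 = f(s_n + h, u_n + h·k3); u_{n+1} = u_n + (h/6)·(k1 + 2k2 + 2k3 + k4).
s=0.700000, u=0.000000:
  k1 = f(0.700000, 0.000000) = 0.518000
  k2 = f(0.780000, 0.041440) = 0.636459
  k3 = f(0.780000, 0.050917) = 0.650011
  k4 = f(0.860000, 0.104002) = 0.785123
  u ← 0.000000 + (0.16/6)·(k1 + 2k2 + 2k3 + k4) = 0.103362
s=0.860000, u=0.103362:
  k1 = f(0.860000, 0.103362) = 0.784207
  k2 = f(0.940000, 0.166098) = 0.933120
  k3 = f(0.940000, 0.178011) = 0.950156
  k4 = f(1.020000, 0.255387) = 1.120003
  u ← 0.103362 + (0.16/6)·(k1 + 2k2 + 2k3 + k4) = 0.254582
u(1.02) ≈ 0.2546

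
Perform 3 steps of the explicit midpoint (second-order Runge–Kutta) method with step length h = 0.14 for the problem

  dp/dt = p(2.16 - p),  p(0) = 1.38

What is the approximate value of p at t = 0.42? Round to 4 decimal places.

Midpoint: k1 = f(t_n, p_n); k2 = f(t_n + h/2, p_n + (h/2)·k1); p_{n+1} = p_n + h·k2.
t=0.000000, p=1.380000:
  k1 = f(0.000000, 1.380000) = 1.076400
  k2 = f(0.070000, 1.455348) = 1.025514
  p ← 1.380000 + 0.14·1.025514 = 1.523572
t=0.140000, p=1.523572:
  k1 = f(0.140000, 1.523572) = 0.969644
  k2 = f(0.210000, 1.591447) = 0.904822
  p ← 1.523572 + 0.14·0.904822 = 1.650247
t=0.280000, p=1.650247:
  k1 = f(0.280000, 1.650247) = 0.841218
  k2 = f(0.350000, 1.709132) = 0.770593
  p ← 1.650247 + 0.14·0.770593 = 1.758130
p(0.42) ≈ 1.7581

1.7581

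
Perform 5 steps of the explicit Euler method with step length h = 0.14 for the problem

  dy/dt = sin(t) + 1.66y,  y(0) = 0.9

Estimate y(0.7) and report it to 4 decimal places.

2.7986

Euler: y_{n+1} = y_n + h·f(t_n, y_n).
t=0.000000, y=0.900000: f=1.494000 → y ← 0.900000 + 0.14·1.494000 = 1.109160
t=0.140000, y=1.109160: f=1.980749 → y ← 1.109160 + 0.14·1.980749 = 1.386465
t=0.280000, y=1.386465: f=2.577887 → y ← 1.386465 + 0.14·2.577887 = 1.747369
t=0.420000, y=1.747369: f=3.308393 → y ← 1.747369 + 0.14·3.308393 = 2.210544
t=0.560000, y=2.210544: f=4.200689 → y ← 2.210544 + 0.14·4.200689 = 2.798641
y(0.7) ≈ 2.7986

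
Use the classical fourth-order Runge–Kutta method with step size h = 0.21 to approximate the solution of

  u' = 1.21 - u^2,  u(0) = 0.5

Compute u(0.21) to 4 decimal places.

0.6795

RK4: k1 = f(t_n, u_n); k2 = f(t_n + h/2, u_n + (h/2)·k1); k3 = f(t_n + h/2, u_n + (h/2)·k2); k4 = f(t_n + h, u_n + h·k3); u_{n+1} = u_n + (h/6)·(k1 + 2k2 + 2k3 + k4).
t=0.000000, u=0.500000:
  k1 = f(0.000000, 0.500000) = 0.960000
  k2 = f(0.105000, 0.600800) = 0.849039
  k3 = f(0.105000, 0.589149) = 0.862903
  k4 = f(0.210000, 0.681210) = 0.745953
  u ← 0.500000 + (0.21/6)·(k1 + 2k2 + 2k3 + k4) = 0.679544
u(0.21) ≈ 0.6795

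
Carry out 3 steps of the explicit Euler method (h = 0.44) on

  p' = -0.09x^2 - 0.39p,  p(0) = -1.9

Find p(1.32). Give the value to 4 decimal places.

-1.1171

Euler: p_{n+1} = p_n + h·f(x_n, p_n).
x=0.000000, p=-1.900000: f=0.741000 → p ← -1.900000 + 0.44·0.741000 = -1.573960
x=0.440000, p=-1.573960: f=0.596420 → p ← -1.573960 + 0.44·0.596420 = -1.311535
x=0.880000, p=-1.311535: f=0.441803 → p ← -1.311535 + 0.44·0.441803 = -1.117142
p(1.32) ≈ -1.1171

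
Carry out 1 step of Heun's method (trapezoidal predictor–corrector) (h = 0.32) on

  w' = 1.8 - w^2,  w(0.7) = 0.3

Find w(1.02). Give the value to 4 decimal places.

Heun: k1 = f(t_n, w_n); k2 = f(t_n + h, w_n + h·k1); w_{n+1} = w_n + (h/2)·(k1 + k2).
t=0.700000, w=0.300000:
  k1 = f(0.700000, 0.300000) = 1.710000
  k2 = f(1.020000, 0.847200) = 1.082252
  w ← 0.300000 + (0.32/2)·(1.710000 + 1.082252) = 0.746760
w(1.02) ≈ 0.7468

0.7468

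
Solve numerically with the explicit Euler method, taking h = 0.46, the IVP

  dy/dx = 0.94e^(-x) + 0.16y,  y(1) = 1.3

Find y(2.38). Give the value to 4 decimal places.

1.9632

Euler: y_{n+1} = y_n + h·f(x_n, y_n).
x=1.000000, y=1.300000: f=0.553807 → y ← 1.300000 + 0.46·0.553807 = 1.554751
x=1.460000, y=1.554751: f=0.467062 → y ← 1.554751 + 0.46·0.467062 = 1.769600
x=1.920000, y=1.769600: f=0.420946 → y ← 1.769600 + 0.46·0.420946 = 1.963235
y(2.38) ≈ 1.9632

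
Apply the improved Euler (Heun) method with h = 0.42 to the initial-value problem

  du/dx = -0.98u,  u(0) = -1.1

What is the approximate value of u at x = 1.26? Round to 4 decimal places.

Heun: k1 = f(x_n, u_n); k2 = f(x_n + h, u_n + h·k1); u_{n+1} = u_n + (h/2)·(k1 + k2).
x=0.000000, u=-1.100000:
  k1 = f(0.000000, -1.100000) = 1.078000
  k2 = f(0.420000, -0.647240) = 0.634295
  u ← -1.100000 + (0.42/2)·(1.078000 + 0.634295) = -0.740418
x=0.420000, u=-0.740418:
  k1 = f(0.420000, -0.740418) = 0.725610
  k2 = f(0.840000, -0.435662) = 0.426949
  u ← -0.740418 + (0.42/2)·(0.725610 + 0.426949) = -0.498381
x=0.840000, u=-0.498381:
  k1 = f(0.840000, -0.498381) = 0.488413
  k2 = f(1.260000, -0.293247) = 0.287382
  u ← -0.498381 + (0.42/2)·(0.488413 + 0.287382) = -0.335464
u(1.26) ≈ -0.3355

-0.3355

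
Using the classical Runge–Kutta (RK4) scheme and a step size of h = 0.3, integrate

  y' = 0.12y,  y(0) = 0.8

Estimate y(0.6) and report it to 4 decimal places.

0.8597

RK4: k1 = f(s_n, y_n); k2 = f(s_n + h/2, y_n + (h/2)·k1); k3 = f(s_n + h/2, y_n + (h/2)·k2); k4 = f(s_n + h, y_n + h·k3); y_{n+1} = y_n + (h/6)·(k1 + 2k2 + 2k3 + k4).
s=0.000000, y=0.800000:
  k1 = f(0.000000, 0.800000) = 0.096000
  k2 = f(0.150000, 0.814400) = 0.097728
  k3 = f(0.150000, 0.814659) = 0.097759
  k4 = f(0.300000, 0.829328) = 0.099519
  y ← 0.800000 + (0.3/6)·(k1 + 2k2 + 2k3 + k4) = 0.829325
s=0.300000, y=0.829325:
  k1 = f(0.300000, 0.829325) = 0.099519
  k2 = f(0.450000, 0.844253) = 0.101310
  k3 = f(0.450000, 0.844521) = 0.101343
  k4 = f(0.600000, 0.859727) = 0.103167
  y ← 0.829325 + (0.3/6)·(k1 + 2k2 + 2k3 + k4) = 0.859724
y(0.6) ≈ 0.8597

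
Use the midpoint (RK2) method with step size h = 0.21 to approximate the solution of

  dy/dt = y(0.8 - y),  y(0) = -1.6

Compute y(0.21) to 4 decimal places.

-2.7792

Midpoint: k1 = f(t_n, y_n); k2 = f(t_n + h/2, y_n + (h/2)·k1); y_{n+1} = y_n + h·k2.
t=0.000000, y=-1.600000:
  k1 = f(0.000000, -1.600000) = -3.840000
  k2 = f(0.105000, -2.003200) = -5.615370
  y ← -1.600000 + 0.21·(-5.615370) = -2.779228
y(0.21) ≈ -2.7792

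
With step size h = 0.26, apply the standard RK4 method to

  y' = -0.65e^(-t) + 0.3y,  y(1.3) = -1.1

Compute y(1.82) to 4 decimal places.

-1.3640

RK4: k1 = f(t_n, y_n); k2 = f(t_n + h/2, y_n + (h/2)·k1); k3 = f(t_n + h/2, y_n + (h/2)·k2); k4 = f(t_n + h, y_n + h·k3); y_{n+1} = y_n + (h/6)·(k1 + 2k2 + 2k3 + k4).
t=1.300000, y=-1.100000:
  k1 = f(1.300000, -1.100000) = -0.507146
  k2 = f(1.430000, -1.165929) = -0.505329
  k3 = f(1.430000, -1.165693) = -0.505259
  k4 = f(1.560000, -1.231367) = -0.505999
  y ← -1.100000 + (0.26/6)·(k1 + 2k2 + 2k3 + k4) = -1.231487
t=1.560000, y=-1.231487:
  k1 = f(1.560000, -1.231487) = -0.506035
  k2 = f(1.690000, -1.297272) = -0.509119
  k3 = f(1.690000, -1.297673) = -0.509240
  k4 = f(1.820000, -1.363889) = -0.514484
  y ← -1.231487 + (0.26/6)·(k1 + 2k2 + 2k3 + k4) = -1.363967
y(1.82) ≈ -1.3640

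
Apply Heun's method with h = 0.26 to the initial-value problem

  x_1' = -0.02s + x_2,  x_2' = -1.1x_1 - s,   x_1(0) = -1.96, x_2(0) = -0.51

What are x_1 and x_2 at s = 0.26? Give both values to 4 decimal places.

-2.0204, 0.0357

Heun on (x_1,x_2): k1 = f(s_n, state_n); k2 = f(s_n + h, state_n + h·k1); state_{n+1} = state_n + (h/2)·(k1 + k2).
0.000000: (-1.960000, -0.510000)
  k1 = (-0.510000, 2.156000)
  predictor → (-2.092600, 0.050560)
  k2 = (0.045360, 2.041860)
  → (-2.020403, 0.035722)
(x_1(0.26), x_2(0.26)) ≈ (-2.0204, 0.0357)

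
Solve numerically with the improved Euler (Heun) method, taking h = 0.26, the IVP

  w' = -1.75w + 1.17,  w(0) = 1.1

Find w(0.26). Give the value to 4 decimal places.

Heun: k1 = f(x_n, w_n); k2 = f(x_n + h, w_n + h·k1); w_{n+1} = w_n + (h/2)·(k1 + k2).
x=0.000000, w=1.100000:
  k1 = f(0.000000, 1.100000) = -0.755000
  k2 = f(0.260000, 0.903700) = -0.411475
  w ← 1.100000 + (0.26/2)·(-0.755000 + (-0.411475)) = 0.948358
w(0.26) ≈ 0.9484

0.9484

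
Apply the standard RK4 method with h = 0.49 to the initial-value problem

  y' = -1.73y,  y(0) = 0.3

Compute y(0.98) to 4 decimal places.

RK4: k1 = f(x_n, y_n); k2 = f(x_n + h/2, y_n + (h/2)·k1); k3 = f(x_n + h/2, y_n + (h/2)·k2); k4 = f(x_n + h, y_n + h·k3); y_{n+1} = y_n + (h/6)·(k1 + 2k2 + 2k3 + k4).
x=0.000000, y=0.300000:
  k1 = f(0.000000, 0.300000) = -0.519000
  k2 = f(0.245000, 0.172845) = -0.299022
  k3 = f(0.245000, 0.226740) = -0.392260
  k4 = f(0.490000, 0.107793) = -0.186482
  y ← 0.300000 + (0.49/6)·(k1 + 2k2 + 2k3 + k4) = 0.129476
x=0.490000, y=0.129476:
  k1 = f(0.490000, 0.129476) = -0.223994
  k2 = f(0.735000, 0.074598) = -0.129054
  k3 = f(0.735000, 0.097858) = -0.169294
  k4 = f(0.980000, 0.046522) = -0.080483
  y ← 0.129476 + (0.49/6)·(k1 + 2k2 + 2k3 + k4) = 0.055880
y(0.98) ≈ 0.0559

0.0559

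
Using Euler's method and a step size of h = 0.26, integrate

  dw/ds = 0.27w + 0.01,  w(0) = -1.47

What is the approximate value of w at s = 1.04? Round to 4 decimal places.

-1.9168

Euler: w_{n+1} = w_n + h·f(s_n, w_n).
s=0.000000, w=-1.470000: f=-0.386900 → w ← -1.470000 + 0.26·(-0.386900) = -1.570594
s=0.260000, w=-1.570594: f=-0.414060 → w ← -1.570594 + 0.26·(-0.414060) = -1.678250
s=0.520000, w=-1.678250: f=-0.443127 → w ← -1.678250 + 0.26·(-0.443127) = -1.793463
s=0.780000, w=-1.793463: f=-0.474235 → w ← -1.793463 + 0.26·(-0.474235) = -1.916764
w(1.04) ≈ -1.9168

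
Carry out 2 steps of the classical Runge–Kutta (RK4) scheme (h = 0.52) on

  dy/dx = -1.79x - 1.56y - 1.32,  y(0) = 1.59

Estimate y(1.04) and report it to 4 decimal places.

-0.9643

RK4: k1 = f(x_n, y_n); k2 = f(x_n + h/2, y_n + (h/2)·k1); k3 = f(x_n + h/2, y_n + (h/2)·k2); k4 = f(x_n + h, y_n + h·k3); y_{n+1} = y_n + (h/6)·(k1 + 2k2 + 2k3 + k4).
x=0.000000, y=1.590000:
  k1 = f(0.000000, 1.590000) = -3.800400
  k2 = f(0.260000, 0.601896) = -2.724358
  k3 = f(0.260000, 0.881667) = -3.160800
  k4 = f(0.520000, -0.053616) = -2.167159
  y ← 1.590000 + (0.52/6)·(k1 + 2k2 + 2k3 + k4) = 0.052717
x=0.520000, y=0.052717:
  k1 = f(0.520000, 0.052717) = -2.333039
  k2 = f(0.780000, -0.553873) = -1.852159
  k3 = f(0.780000, -0.428844) = -2.047204
  k4 = f(1.040000, -1.011828) = -1.603148
  y ← 0.052717 + (0.52/6)·(k1 + 2k2 + 2k3 + k4) = -0.964308
y(1.04) ≈ -0.9643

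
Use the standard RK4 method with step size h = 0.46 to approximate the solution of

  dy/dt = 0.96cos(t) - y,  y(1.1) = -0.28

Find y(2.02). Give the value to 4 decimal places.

-0.1452

RK4: k1 = f(t_n, y_n); k2 = f(t_n + h/2, y_n + (h/2)·k1); k3 = f(t_n + h/2, y_n + (h/2)·k2); k4 = f(t_n + h, y_n + h·k3); y_{n+1} = y_n + (h/6)·(k1 + 2k2 + 2k3 + k4).
t=1.100000, y=-0.280000:
  k1 = f(1.100000, -0.280000) = 0.715452
  k2 = f(1.330000, -0.115446) = 0.344383
  k3 = f(1.330000, -0.200792) = 0.429729
  k4 = f(1.560000, -0.082325) = 0.092689
  y ← -0.280000 + (0.46/6)·(k1 + 2k2 + 2k3 + k4) = -0.099345
t=1.560000, y=-0.099345:
  k1 = f(1.560000, -0.099345) = 0.109710
  k2 = f(1.790000, -0.074112) = -0.134642
  k3 = f(1.790000, -0.130313) = -0.078441
  k4 = f(2.020000, -0.135428) = -0.281450
  y ← -0.099345 + (0.46/6)·(k1 + 2k2 + 2k3 + k4) = -0.145185
y(2.02) ≈ -0.1452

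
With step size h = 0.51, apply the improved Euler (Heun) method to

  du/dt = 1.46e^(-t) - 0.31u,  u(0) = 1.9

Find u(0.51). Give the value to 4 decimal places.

2.1604

Heun: k1 = f(t_n, u_n); k2 = f(t_n + h, u_n + h·k1); u_{n+1} = u_n + (h/2)·(k1 + k2).
t=0.000000, u=1.900000:
  k1 = f(0.000000, 1.900000) = 0.871000
  k2 = f(0.510000, 2.344210) = 0.150018
  u ← 1.900000 + (0.51/2)·(0.871000 + 0.150018) = 2.160360
u(0.51) ≈ 2.1604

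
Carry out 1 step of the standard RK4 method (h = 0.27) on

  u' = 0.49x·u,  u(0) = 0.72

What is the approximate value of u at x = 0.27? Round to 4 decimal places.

0.7330

RK4: k1 = f(x_n, u_n); k2 = f(x_n + h/2, u_n + (h/2)·k1); k3 = f(x_n + h/2, u_n + (h/2)·k2); k4 = f(x_n + h, u_n + h·k3); u_{n+1} = u_n + (h/6)·(k1 + 2k2 + 2k3 + k4).
x=0.000000, u=0.720000:
  k1 = f(0.000000, 0.720000) = 0.000000
  k2 = f(0.135000, 0.720000) = 0.047628
  k3 = f(0.135000, 0.726430) = 0.048053
  k4 = f(0.270000, 0.732974) = 0.096973
  u ← 0.720000 + (0.27/6)·(k1 + 2k2 + 2k3 + k4) = 0.732975
u(0.27) ≈ 0.7330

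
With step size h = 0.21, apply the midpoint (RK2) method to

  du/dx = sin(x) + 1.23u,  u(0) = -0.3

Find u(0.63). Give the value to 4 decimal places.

Midpoint: k1 = f(x_n, u_n); k2 = f(x_n + h/2, u_n + (h/2)·k1); u_{n+1} = u_n + h·k2.
x=0.000000, u=-0.300000:
  k1 = f(0.000000, -0.300000) = -0.369000
  k2 = f(0.105000, -0.338745) = -0.311849
  u ← -0.300000 + 0.21·(-0.311849) = -0.365488
x=0.210000, u=-0.365488:
  k1 = f(0.210000, -0.365488) = -0.241091
  k2 = f(0.315000, -0.390803) = -0.170871
  u ← -0.365488 + 0.21·(-0.170871) = -0.401371
x=0.420000, u=-0.401371:
  k1 = f(0.420000, -0.401371) = -0.085926
  k2 = f(0.525000, -0.410393) = -0.003571
  u ← -0.401371 + 0.21·(-0.003571) = -0.402121
u(0.63) ≈ -0.4021

-0.4021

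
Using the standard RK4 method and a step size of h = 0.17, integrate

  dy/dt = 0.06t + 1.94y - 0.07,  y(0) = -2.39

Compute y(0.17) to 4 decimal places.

RK4: k1 = f(t_n, y_n); k2 = f(t_n + h/2, y_n + (h/2)·k1); k3 = f(t_n + h/2, y_n + (h/2)·k2); k4 = f(t_n + h, y_n + h·k3); y_{n+1} = y_n + (h/6)·(k1 + 2k2 + 2k3 + k4).
t=0.000000, y=-2.390000:
  k1 = f(0.000000, -2.390000) = -4.706600
  k2 = f(0.085000, -2.790061) = -5.477618
  k3 = f(0.085000, -2.855598) = -5.604759
  k4 = f(0.170000, -3.342809) = -6.544850
  y ← -2.390000 + (0.17/6)·(k1 + 2k2 + 2k3 + k4) = -3.336792
y(0.17) ≈ -3.3368

-3.3368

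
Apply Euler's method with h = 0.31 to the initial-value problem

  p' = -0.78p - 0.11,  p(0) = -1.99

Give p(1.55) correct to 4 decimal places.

-0.6043

Euler: p_{n+1} = p_n + h·f(x_n, p_n).
x=0.000000, p=-1.990000: f=1.442200 → p ← -1.990000 + 0.31·1.442200 = -1.542918
x=0.310000, p=-1.542918: f=1.093476 → p ← -1.542918 + 0.31·1.093476 = -1.203940
x=0.620000, p=-1.203940: f=0.829074 → p ← -1.203940 + 0.31·0.829074 = -0.946928
x=0.930000, p=-0.946928: f=0.628604 → p ← -0.946928 + 0.31·0.628604 = -0.752061
x=1.240000, p=-0.752061: f=0.476607 → p ← -0.752061 + 0.31·0.476607 = -0.604312
p(1.55) ≈ -0.6043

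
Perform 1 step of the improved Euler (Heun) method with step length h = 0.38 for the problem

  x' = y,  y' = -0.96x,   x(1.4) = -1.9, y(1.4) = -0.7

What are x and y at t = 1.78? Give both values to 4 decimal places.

Heun on (x,y): k1 = f(t_n, state_n); k2 = f(t_n + h, state_n + h·k1); state_{n+1} = state_n + (h/2)·(k1 + k2).
1.400000: (-1.900000, -0.700000)
  k1 = (-0.700000, 1.824000)
  predictor → (-2.166000, -0.006880)
  k2 = (-0.006880, 2.079360)
  → (-2.034307, 0.041638)
(x(1.78), y(1.78)) ≈ (-2.0343, 0.0416)

-2.0343, 0.0416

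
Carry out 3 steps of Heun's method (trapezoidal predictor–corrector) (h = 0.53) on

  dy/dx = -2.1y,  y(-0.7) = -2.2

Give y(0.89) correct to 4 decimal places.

Heun: k1 = f(x_n, y_n); k2 = f(x_n + h, y_n + h·k1); y_{n+1} = y_n + (h/2)·(k1 + k2).
x=-0.700000, y=-2.200000:
  k1 = f(-0.700000, -2.200000) = 4.620000
  k2 = f(-0.170000, 0.248600) = -0.522060
  y ← -2.200000 + (0.53/2)·(4.620000 + (-0.522060)) = -1.114046
x=-0.170000, y=-1.114046:
  k1 = f(-0.170000, -1.114046) = 2.339496
  k2 = f(0.360000, 0.125887) = -0.264363
  y ← -1.114046 + (0.53/2)·(2.339496 + (-0.264363)) = -0.564136
x=0.360000, y=-0.564136:
  k1 = f(0.360000, -0.564136) = 1.184685
  k2 = f(0.890000, 0.063747) = -0.133869
  y ← -0.564136 + (0.53/2)·(1.184685 + (-0.133869)) = -0.285670
y(0.89) ≈ -0.2857

-0.2857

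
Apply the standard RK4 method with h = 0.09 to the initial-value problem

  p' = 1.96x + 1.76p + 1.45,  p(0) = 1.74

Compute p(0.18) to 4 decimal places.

2.7310

RK4: k1 = f(x_n, p_n); k2 = f(x_n + h/2, p_n + (h/2)·k1); k3 = f(x_n + h/2, p_n + (h/2)·k2); k4 = f(x_n + h, p_n + h·k3); p_{n+1} = p_n + (h/6)·(k1 + 2k2 + 2k3 + k4).
x=0.000000, p=1.740000:
  k1 = f(0.000000, 1.740000) = 4.512400
  k2 = f(0.045000, 1.943058) = 4.957982
  k3 = f(0.045000, 1.963109) = 4.993272
  k4 = f(0.090000, 2.189394) = 5.479734
  p ← 1.740000 + (0.09/6)·(k1 + 2k2 + 2k3 + k4) = 2.188420
x=0.090000, p=2.188420:
  k1 = f(0.090000, 2.188420) = 5.478019
  k2 = f(0.135000, 2.434930) = 6.000078
  k3 = f(0.135000, 2.458423) = 6.041425
  k4 = f(0.180000, 2.732148) = 6.611380
  p ← 2.188420 + (0.09/6)·(k1 + 2k2 + 2k3 + k4) = 2.731006
p(0.18) ≈ 2.7310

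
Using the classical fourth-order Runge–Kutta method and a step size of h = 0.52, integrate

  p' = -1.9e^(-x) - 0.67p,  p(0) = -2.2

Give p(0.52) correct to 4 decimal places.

-2.1934

RK4: k1 = f(x_n, p_n); k2 = f(x_n + h/2, p_n + (h/2)·k1); k3 = f(x_n + h/2, p_n + (h/2)·k2); k4 = f(x_n + h, p_n + h·k3); p_{n+1} = p_n + (h/6)·(k1 + 2k2 + 2k3 + k4).
x=0.000000, p=-2.200000:
  k1 = f(0.000000, -2.200000) = -0.426000
  k2 = f(0.260000, -2.310760) = 0.083211
  k3 = f(0.260000, -2.178365) = -0.005493
  k4 = f(0.520000, -2.202857) = 0.346325
  p ← -2.200000 + (0.52/6)·(k1 + 2k2 + 2k3 + k4) = -2.193434
p(0.52) ≈ -2.1934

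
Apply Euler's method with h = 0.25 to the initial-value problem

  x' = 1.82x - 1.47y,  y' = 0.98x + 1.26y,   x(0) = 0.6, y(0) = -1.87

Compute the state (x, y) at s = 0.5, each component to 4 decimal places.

Euler on (x,y): x_{n+1} = x_n + h·x', y_{n+1} = y_n + h·y'.
0.000000: (0.600000, -1.870000); f=(3.840900, -1.768200) → (1.560225, -2.312050)
0.250000: (1.560225, -2.312050); f=(6.238323, -1.384163) → (3.119806, -2.658091)
(x(0.5), y(0.5)) ≈ (3.1198, -2.6581)

3.1198, -2.6581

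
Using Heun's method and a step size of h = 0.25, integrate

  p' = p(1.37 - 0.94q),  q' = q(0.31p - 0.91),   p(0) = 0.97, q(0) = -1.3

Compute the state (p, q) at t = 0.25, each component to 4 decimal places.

1.7650, -1.1439

Heun on (p,q): k1 = f(t_n, state_n); k2 = f(t_n + h, state_n + h·k1); state_{n+1} = state_n + (h/2)·(k1 + k2).
0.000000: (0.970000, -1.300000)
  k1 = (2.514240, 0.792090)
  predictor → (1.598560, -1.101978)
  k2 = (3.845910, 0.456711)
  → (1.765019, -1.143900)
(p(0.25), q(0.25)) ≈ (1.7650, -1.1439)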